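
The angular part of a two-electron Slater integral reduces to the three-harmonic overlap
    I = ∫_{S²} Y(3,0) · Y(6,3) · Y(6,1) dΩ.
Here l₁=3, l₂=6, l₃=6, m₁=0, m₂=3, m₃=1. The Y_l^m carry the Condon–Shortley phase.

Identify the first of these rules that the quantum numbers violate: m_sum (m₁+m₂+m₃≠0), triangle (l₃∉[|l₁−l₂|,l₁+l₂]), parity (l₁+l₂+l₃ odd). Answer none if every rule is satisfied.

m_sum

m₁+m₂+m₃ = 0 + 3 + 1 = 4  ✗
triangle: |3−6|=3 ≤ l₃=6 ≤ 3+6=9
parity: l₁+l₂+l₃ = 15 is odd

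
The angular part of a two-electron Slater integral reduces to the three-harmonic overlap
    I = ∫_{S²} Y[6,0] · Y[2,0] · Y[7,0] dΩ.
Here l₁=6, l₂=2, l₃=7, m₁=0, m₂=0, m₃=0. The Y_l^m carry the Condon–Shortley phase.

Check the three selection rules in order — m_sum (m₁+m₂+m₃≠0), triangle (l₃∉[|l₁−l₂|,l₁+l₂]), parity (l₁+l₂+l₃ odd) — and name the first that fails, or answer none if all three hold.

parity

azimuthal sum: 0 + 0 + 0 = 0  ✓
4 ≤ 7 ≤ 8 (triangle on l)  ✓
L = 6 + 2 + 7 = 15 (odd)  ✗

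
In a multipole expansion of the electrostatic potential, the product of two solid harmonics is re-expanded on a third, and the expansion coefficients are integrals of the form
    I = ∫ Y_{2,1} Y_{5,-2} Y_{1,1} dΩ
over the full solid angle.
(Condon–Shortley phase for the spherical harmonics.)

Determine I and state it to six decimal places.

0.000000

|2−5|≤1≤2+5 violated ⇒ I = 0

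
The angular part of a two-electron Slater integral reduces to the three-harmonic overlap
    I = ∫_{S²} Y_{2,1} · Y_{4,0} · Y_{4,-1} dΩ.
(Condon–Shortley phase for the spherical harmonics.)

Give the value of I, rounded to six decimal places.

m-sum 0 ✓  L=10 even ✓  2≤4≤6 ✓
Π(2lᵢ+1) = 5×9×9 = 405
triangle coeff Δ(2,4,4) = 1/13860
Σ_t [0,2]: t=0:+1/192 t=1:−1/36 t=2:+1/192 = -5/288
(3j)²=20/693 [(2 4 4; 0 0 0)], sign=-1
Σ_t [0,1]: t=0:+1/96 t=1:−1/72 = -1/288
(3j)²=1/462 [(2 4 4; 1 0 -1)], sign=+1
⇒ 4πI² = 150/5929
I = (-1)√(150/5929/(4π)) = -0.04486937

-0.044869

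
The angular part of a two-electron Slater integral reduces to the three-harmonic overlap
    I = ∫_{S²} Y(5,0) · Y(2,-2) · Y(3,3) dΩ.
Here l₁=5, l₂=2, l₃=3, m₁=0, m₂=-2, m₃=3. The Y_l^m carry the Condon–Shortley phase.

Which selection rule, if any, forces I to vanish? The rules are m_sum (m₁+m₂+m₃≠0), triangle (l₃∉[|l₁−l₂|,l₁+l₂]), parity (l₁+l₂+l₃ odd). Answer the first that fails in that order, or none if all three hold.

azimuthal sum: 0 − 2 + 3 = 1  ✗
3 ≤ 3 ≤ 7 (triangle on l)
L = 5 + 2 + 3 = 10 (even)

m_sum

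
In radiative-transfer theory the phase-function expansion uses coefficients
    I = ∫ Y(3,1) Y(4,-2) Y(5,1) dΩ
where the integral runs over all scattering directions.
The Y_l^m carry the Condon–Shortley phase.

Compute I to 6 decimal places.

0.106335

Checks pass: Σm=0; 12 even; l₃=5∈[1,7].
(2·3+1)(2·4+1)(2·5+1) = 693
Δ: 2! 4! 6! / 13! → 1/180180
sum: t=0:+1/576 t=1:−1/144 t=2:+1/576 = -1/288
3j²(3 4 5; 0 0 0) = Δ·Π!·Σ² = 20/1001  (sign +1)
sum: t=0:+1/384 t=1:−1/720 t=2:+1/34560 = 43/34560
3j²(3 4 5; 1 -2 1) = Δ·Π!·Σ² = 1849/180180  (sign +1)
combine: 4πI² = 693·20/1001·1849/180180 = 1849/13013
take √, sign +1: I = 0.10633465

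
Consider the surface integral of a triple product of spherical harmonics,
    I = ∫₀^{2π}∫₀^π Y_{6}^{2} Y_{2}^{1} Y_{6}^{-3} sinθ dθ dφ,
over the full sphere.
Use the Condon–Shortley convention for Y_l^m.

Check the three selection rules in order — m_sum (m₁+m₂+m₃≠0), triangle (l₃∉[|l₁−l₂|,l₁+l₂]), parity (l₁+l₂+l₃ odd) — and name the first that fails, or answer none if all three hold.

none

Σmᵢ = 0  ✓
l₃∈[|l₁−l₂|,l₁+l₂]=[4,8], have l₃=6  ✓
Σlᵢ = 14 ⇒ even  ✓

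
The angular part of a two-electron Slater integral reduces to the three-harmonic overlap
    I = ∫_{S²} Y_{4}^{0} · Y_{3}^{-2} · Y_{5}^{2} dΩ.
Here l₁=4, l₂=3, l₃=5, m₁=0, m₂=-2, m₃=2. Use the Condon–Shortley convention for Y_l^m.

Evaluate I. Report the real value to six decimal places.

-0.065427

Checks pass: Σm=0; 12 even; l₃=5∈[1,7].
(2·4+1)(2·3+1)(2·5+1) = 693
Δ: 2! 6! 4! / 13! → 1/180180
sum: t=0:+1/576 t=1:−1/144 t=2:+1/576 = -1/288
3j²(4 3 5; 0 0 0) = Δ·Π!·Σ² = 20/1001  (sign +1)
sum: t=0:+1/576 t=1:−1/864 = 1/1728
3j²(4 3 5; 0 -2 2) = Δ·Π!·Σ² = 5/1287  (sign -1)
combine: 4πI² = 693·20/1001·5/1287 = 100/1859
take √, sign -1: I = -0.06542675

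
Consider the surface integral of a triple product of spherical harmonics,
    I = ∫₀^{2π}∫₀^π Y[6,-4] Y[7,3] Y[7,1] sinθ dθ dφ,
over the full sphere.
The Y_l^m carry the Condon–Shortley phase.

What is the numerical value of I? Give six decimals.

-0.092761

m-sum 0 ✓  L=20 even ✓  1≤7≤13 ✓
Π(2lᵢ+1) = 13×15×15 = 2925
triangle coeff Δ(6,7,7) = 1/2444321880
Σ_t [0,6]: t=0:+1/2612736000 t=1:−1/20736000 t=2:+1/1658880 t=3:−1/746496 t=4:+1/1658880 t=5:−1/20736000 t=6:+1/2612736000 = -1/4354560
(3j)²=1000/138567 [(6 7 7; 0 0 0)], sign=+1
Σ_t [4,6]: t=4:+1/49766400 t=5:−1/10368000 t=6:+1/19906560 = -13/497664000
(3j)²=91/17765 [(6 7 7; -4 3 1)], sign=-1
⇒ 4πI² = 1365000/12623809
I = (-1)√(1365000/12623809/(4π)) = -0.09276116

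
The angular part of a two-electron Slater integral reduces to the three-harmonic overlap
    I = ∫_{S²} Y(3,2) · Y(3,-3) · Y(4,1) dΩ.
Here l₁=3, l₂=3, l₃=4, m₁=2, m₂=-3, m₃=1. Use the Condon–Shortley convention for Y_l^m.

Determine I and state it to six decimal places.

0.140463

m-sum 0 ✓  L=10 even ✓  0≤4≤6 ✓
Π(2lᵢ+1) = 7×7×9 = 441
triangle coeff Δ(3,3,4) = 1/34650
Σ_t [0,2]: t=0:+1/72 t=1:−1/16 t=2:+1/72 = -5/144
(3j)²=2/77 [(3 3 4; 0 0 0)], sign=-1
Σ_t [0,0]: t=0:+1/288 = 1/288
(3j)²=5/231 [(3 3 4; 2 -3 1)], sign=-1
⇒ 4πI² = 30/121
I = (+1)√(30/121/(4π)) = 0.14046335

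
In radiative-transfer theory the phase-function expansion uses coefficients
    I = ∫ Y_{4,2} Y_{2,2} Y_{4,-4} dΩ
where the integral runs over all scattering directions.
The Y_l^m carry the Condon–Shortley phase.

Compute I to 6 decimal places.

Checks pass: Σm=0; 10 even; l₃=4∈[2,6].
(2·4+1)(2·2+1)(2·4+1) = 405
Δ: 2! 6! 2! / 11! → 1/13860
sum: t=0:+1/192 t=1:−1/36 t=2:+1/192 = -5/288
3j²(4 2 4; 0 0 0) = Δ·Π!·Σ² = 20/693  (sign -1)
sum: t=2:+1/2880 = 1/2880
3j²(4 2 4; 2 2 -4) = Δ·Π!·Σ² = 2/165  (sign +1)
combine: 4πI² = 405·20/693·2/165 = 120/847
take √, sign -1: I = -0.10618031

-0.106180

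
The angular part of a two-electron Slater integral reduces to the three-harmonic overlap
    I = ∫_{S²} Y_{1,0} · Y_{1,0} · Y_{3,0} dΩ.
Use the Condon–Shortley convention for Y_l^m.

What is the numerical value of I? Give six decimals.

triangle: need 0≤l₃≤2, have 3; I=0

0.000000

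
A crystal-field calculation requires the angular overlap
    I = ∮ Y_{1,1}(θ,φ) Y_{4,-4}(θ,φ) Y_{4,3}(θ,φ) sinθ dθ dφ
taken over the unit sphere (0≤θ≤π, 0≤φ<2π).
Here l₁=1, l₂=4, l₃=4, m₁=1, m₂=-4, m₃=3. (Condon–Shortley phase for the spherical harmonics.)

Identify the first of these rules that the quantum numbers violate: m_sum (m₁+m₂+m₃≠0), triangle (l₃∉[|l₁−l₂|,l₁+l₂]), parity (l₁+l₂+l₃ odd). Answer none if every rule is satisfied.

parity

m₁+m₂+m₃ = 1 − 4 + 3 = 0  ✓
triangle: |1−4|=3 ≤ l₃=4 ≤ 1+4=5  ✓
parity: l₁+l₂+l₃ = 9 is odd  ✗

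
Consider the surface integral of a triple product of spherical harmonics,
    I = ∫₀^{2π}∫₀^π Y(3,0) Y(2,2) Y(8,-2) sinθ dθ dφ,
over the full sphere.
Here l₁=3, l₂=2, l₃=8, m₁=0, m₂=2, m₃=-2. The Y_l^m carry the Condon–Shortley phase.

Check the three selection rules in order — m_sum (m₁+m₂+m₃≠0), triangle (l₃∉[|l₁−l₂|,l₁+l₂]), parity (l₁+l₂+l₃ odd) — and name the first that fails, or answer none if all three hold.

triangle

Σmᵢ = 0  ✓
l₃∈[|l₁−l₂|,l₁+l₂]=[1,5], have l₃=8  ✗
Σlᵢ = 13 ⇒ odd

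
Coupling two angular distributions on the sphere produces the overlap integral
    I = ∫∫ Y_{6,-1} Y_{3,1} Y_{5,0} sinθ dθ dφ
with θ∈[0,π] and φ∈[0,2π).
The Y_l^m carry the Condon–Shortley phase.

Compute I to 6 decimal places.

-0.077843

Checks pass: Σm=0; 14 even; l₃=5∈[3,9].
(2·6+1)(2·3+1)(2·5+1) = 1001
Δ: 4! 8! 2! / 15! → 1/675675
sum: t=1:−1/8640 t=2:+1/2304 t=3:−1/8640 = 7/34560
3j²(6 3 5; 0 0 0) = Δ·Π!·Σ² = 7/429  (sign -1)
sum: t=2:+1/5760 t=3:−1/3456 t=4:+1/34560 = -1/11520
3j²(6 3 5; -1 1 0) = Δ·Π!·Σ² = 2/429  (sign +1)
combine: 4πI² = 1001·7/429·2/429 = 98/1287
take √, sign -1: I = -0.07784287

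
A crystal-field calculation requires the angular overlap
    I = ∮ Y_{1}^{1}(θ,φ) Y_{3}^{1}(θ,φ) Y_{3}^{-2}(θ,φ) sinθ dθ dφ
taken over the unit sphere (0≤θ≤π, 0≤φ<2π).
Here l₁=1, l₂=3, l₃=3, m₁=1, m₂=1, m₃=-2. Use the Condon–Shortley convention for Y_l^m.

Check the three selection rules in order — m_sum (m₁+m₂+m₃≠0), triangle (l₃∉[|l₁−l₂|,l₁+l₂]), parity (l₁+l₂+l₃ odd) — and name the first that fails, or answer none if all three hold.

m₁+m₂+m₃ = 1 + 1 − 2 = 0  ✓
triangle: |1−3|=2 ≤ l₃=3 ≤ 1+3=4  ✓
parity: l₁+l₂+l₃ = 7 is odd  ✗

parity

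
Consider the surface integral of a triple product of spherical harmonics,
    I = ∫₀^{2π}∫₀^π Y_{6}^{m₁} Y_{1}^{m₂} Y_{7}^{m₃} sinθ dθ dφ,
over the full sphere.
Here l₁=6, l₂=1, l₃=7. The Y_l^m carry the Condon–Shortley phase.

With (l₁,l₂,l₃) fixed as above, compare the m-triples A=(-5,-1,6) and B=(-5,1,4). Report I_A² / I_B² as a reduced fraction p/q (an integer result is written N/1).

l's match ⇒ only the (l;m) 3-j factors differ between A and B.
A: triangle coeff Δ(6,1,7) = 1/1365; Σ_t [0,0]: t=0:+1/79833600 = 1/79833600; (3j)²=2/35 [(6 1 7; -5 -1 6)], sign=-1
B: triangle coeff Δ(6,1,7) = 1/1365; Σ_t [0,0]: t=0:+1/79833600 = 1/79833600; (3j)²=1/455 [(6 1 7; -5 1 4)], sign=-1
I_A²/I_B² = (2/35)/(1/455) = 26/1

26/1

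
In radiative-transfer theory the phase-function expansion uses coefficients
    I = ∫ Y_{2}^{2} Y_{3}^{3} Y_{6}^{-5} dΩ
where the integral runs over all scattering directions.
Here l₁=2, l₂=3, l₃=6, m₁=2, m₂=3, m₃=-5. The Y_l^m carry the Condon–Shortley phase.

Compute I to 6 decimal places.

|2−3|≤6≤2+3 violated ⇒ I = 0

0.000000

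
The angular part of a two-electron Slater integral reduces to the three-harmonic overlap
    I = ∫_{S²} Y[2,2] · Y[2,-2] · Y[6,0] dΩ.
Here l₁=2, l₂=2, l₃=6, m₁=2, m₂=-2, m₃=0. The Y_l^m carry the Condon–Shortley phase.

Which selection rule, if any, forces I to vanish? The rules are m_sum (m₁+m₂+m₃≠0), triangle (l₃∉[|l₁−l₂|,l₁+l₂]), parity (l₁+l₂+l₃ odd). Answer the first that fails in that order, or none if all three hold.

Σmᵢ = 0  ✓
l₃∈[|l₁−l₂|,l₁+l₂]=[0,4], have l₃=6  ✗
Σlᵢ = 10 ⇒ even

triangle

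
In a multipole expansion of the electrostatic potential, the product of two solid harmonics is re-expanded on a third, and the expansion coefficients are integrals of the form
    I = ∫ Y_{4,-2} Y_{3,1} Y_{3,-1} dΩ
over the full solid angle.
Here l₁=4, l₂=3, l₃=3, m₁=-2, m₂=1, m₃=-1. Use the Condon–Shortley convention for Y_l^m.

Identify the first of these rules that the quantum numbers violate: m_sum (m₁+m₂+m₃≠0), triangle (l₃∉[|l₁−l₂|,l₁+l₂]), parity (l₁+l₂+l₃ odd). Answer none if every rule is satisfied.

Σmᵢ = -2  ✗
l₃∈[|l₁−l₂|,l₁+l₂]=[1,7], have l₃=3
Σlᵢ = 10 ⇒ even

m_sum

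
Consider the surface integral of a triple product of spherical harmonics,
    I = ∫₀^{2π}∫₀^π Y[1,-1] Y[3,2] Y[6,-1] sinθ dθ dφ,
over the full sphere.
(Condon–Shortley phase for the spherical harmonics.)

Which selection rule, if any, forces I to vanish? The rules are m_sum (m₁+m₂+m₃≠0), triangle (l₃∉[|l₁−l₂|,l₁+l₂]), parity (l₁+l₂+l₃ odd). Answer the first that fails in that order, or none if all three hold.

Σmᵢ = 0  ✓
l₃∈[|l₁−l₂|,l₁+l₂]=[2,4], have l₃=6  ✗
Σlᵢ = 10 ⇒ even

triangle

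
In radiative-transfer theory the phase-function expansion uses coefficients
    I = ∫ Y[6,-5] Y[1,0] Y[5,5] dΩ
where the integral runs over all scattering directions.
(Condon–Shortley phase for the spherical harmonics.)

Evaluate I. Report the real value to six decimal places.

m-sum 0 ✓  L=12 even ✓  5≤5≤7 ✓
Π(2lᵢ+1) = 13×3×11 = 429
triangle coeff Δ(6,1,5) = 1/858
Σ_t [1,1]: t=1:−1/14400 = -1/14400
(3j)²=6/143 [(6 1 5; 0 0 0)], sign=+1
Σ_t [1,1]: t=1:−1/3628800 = -1/3628800
(3j)²=1/78 [(6 1 5; -5 0 5)], sign=-1
⇒ 4πI² = 3/13
I = (-1)√(3/13/(4π)) = -0.13551395

-0.135514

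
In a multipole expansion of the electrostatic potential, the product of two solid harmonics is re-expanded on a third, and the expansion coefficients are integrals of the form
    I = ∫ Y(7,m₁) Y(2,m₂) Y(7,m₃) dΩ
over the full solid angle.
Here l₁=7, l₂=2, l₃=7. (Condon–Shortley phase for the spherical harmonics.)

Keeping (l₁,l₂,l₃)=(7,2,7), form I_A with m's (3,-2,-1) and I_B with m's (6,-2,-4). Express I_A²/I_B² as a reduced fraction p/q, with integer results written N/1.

75/26

l's match ⇒ only the (l;m) 3-j factors differ between A and B.
A: triangle coeff Δ(7,2,7) = 1/185640; Σ_t [0,0]: t=0:+1/3870720 = 1/3870720; (3j)²=135/6188 [(7 2 7; 3 -2 -1)], sign=+1
B: triangle coeff Δ(7,2,7) = 1/185640; Σ_t [0,0]: t=0:+1/159667200 = 1/159667200; (3j)²=9/1190 [(7 2 7; 6 -2 -4)], sign=-1
I_A²/I_B² = (135/6188)/(9/1190) = 75/26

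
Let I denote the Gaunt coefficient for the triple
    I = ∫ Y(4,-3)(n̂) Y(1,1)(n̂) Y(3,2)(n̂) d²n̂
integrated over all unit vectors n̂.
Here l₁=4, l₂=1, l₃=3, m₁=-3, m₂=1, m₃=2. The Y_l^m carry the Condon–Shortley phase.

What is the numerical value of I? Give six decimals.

-0.282095

Checks pass: Σm=0; 8 even; l₃=3∈[3,5].
(2·4+1)(2·1+1)(2·3+1) = 189
Δ: 2! 6! 0! / 9! → 1/252
sum: t=1:−1/36 = -1/36
3j²(4 1 3; 0 0 0) = Δ·Π!·Σ² = 4/63  (sign +1)
sum: t=2:+1/240 = 1/240
3j²(4 1 3; -3 1 2) = Δ·Π!·Σ² = 1/12  (sign -1)
combine: 4πI² = 189·4/63·1/12 = 1/1
take √, sign -1: I = -0.28209479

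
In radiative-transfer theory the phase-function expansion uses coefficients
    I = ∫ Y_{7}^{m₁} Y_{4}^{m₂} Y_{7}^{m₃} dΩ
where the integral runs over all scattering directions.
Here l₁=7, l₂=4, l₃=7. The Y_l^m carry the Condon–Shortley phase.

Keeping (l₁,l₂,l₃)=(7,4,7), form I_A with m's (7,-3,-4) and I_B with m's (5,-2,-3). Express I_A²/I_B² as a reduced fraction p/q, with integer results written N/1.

7007/6728

Same 7,4,7: normalisation and zero-m 3j drop out of the ratio.
A: Δ: 4! 10! 4! / 19! → 1/58198140; sum: t=0:+1/522547200 = 1/522547200; 3j²(7 4 7; 7 -3 -4) = Δ·Π!·Σ² = 77/11628  (sign -1)
B: Δ: 4! 10! 4! / 19! → 1/58198140; sum: t=0:+1/7741440 t=1:−1/13063680 t=2:+1/348364800 = 29/522547200; 3j²(7 4 7; 5 -2 -3) = Δ·Π!·Σ² = 1682/264537  (sign +1)
I_A²/I_B² = (77/11628)/(1682/264537) = 7007/6728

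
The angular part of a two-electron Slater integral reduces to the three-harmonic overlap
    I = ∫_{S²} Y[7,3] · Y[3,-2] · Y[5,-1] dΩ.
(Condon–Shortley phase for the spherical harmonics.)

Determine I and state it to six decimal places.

0.000000

L=15 odd ⇒ parity kills the (l;000) factor ⇒ I = 0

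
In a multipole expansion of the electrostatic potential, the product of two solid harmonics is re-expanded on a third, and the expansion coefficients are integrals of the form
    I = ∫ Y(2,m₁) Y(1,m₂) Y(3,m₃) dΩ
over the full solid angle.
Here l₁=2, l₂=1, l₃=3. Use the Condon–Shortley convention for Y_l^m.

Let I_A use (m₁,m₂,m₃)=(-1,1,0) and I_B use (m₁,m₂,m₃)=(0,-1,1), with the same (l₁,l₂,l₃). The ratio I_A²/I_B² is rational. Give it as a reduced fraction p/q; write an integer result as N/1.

1/2

Shared (l₁,l₂,l₃)=(2,1,3): N and (l;000)² cancel in I_A²/I_B².
A: Δ = 0!·4!·2!/7! = 1/105; Racah Σ t=0..0: t=0:+1/12 = 1/12; ⇒ 3j(2 1 3; -1 1 0)² = 1/35, sgn -1
B: Δ = 0!·4!·2!/7! = 1/105; Racah Σ t=0..0: t=0:+1/8 = 1/8; ⇒ 3j(2 1 3; 0 -1 1)² = 2/35, sgn +1
I_A²/I_B² = (1/35)/(2/35) = 1/2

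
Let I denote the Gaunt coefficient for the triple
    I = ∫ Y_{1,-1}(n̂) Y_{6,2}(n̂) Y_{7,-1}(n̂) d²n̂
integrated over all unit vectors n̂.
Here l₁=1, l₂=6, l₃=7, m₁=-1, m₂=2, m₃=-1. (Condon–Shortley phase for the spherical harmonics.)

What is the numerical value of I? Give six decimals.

-0.135514

Rules hold: Σm=0, L=14 even, 5≤7≤7.
N = 3·13·15 = 585
Δ = 0!·2!·12!/15! = 1/1365
Racah Σ t=0..0: t=0:+1/518400 = 1/518400
⇒ 3j(1 6 7; 0 0 0)² = 7/195, sgn -1
Racah Σ t=0..0: t=0:+1/1935360 = 1/1935360
⇒ 3j(1 6 7; -1 2 -1)² = 1/91, sgn +1
4πI² = N·(3j₀)²·(3jₘ)² = 3/13
I = -1·√(0.230769/4π) = -0.13551395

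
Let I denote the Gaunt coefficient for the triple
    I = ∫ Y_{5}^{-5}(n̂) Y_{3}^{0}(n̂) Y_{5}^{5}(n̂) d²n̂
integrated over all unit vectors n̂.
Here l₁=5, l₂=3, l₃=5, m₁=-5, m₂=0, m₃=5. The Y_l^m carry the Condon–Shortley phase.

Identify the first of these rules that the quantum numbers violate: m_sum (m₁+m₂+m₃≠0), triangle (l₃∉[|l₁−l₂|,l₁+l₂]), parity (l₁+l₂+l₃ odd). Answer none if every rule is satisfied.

parity

Σmᵢ = 0  ✓
l₃∈[|l₁−l₂|,l₁+l₂]=[2,8], have l₃=5  ✓
Σlᵢ = 13 ⇒ odd  ✗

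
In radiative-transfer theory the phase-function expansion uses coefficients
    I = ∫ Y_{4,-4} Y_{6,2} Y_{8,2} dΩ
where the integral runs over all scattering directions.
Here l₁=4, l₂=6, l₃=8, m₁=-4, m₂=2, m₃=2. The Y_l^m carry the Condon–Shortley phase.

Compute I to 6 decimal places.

-0.110520

Checks pass: Σm=0; 18 even; l₃=8∈[2,10].
(2·4+1)(2·6+1)(2·8+1) = 1989
Δ: 2! 6! 10! / 19! → 1/23279256
sum: t=0:+1/1658880 t=1:−1/518400 t=2:+1/1658880 = -1/1382400
3j²(4 6 8; 0 0 0) = Δ·Π!·Σ² = 504/46189  (sign -1)
sum: t=2:+1/24883200 = 1/24883200
3j²(4 6 8; -4 2 2) = Δ·Π!·Σ² = 980/138567  (sign +1)
combine: 4πI² = 1989·504/46189·980/138567 = 1481760/9653501
take √, sign -1: I = -0.11052018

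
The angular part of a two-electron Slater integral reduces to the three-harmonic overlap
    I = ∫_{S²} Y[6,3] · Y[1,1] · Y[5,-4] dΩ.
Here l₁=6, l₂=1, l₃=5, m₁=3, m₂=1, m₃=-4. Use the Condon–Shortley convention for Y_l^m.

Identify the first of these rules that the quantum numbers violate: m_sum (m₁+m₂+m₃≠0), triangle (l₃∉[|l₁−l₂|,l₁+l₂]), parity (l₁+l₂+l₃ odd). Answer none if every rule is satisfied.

m₁+m₂+m₃ = 3 + 1 − 4 = 0  ✓
triangle: |6−1|=5 ≤ l₃=5 ≤ 6+1=7  ✓
parity: l₁+l₂+l₃ = 12 is even  ✓

none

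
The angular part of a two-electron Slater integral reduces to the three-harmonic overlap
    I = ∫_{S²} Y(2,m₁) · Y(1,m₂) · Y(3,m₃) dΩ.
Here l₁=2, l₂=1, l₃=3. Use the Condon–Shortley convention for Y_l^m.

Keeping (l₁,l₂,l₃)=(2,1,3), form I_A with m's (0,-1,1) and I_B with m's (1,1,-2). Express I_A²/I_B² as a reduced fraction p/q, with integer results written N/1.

3/5

Same 2,1,3: normalisation and zero-m 3j drop out of the ratio.
A: Δ: 0! 4! 2! / 7! → 1/105; sum: t=0:+1/8 = 1/8; 3j²(2 1 3; 0 -1 1) = Δ·Π!·Σ² = 2/35  (sign +1)
B: Δ: 0! 4! 2! / 7! → 1/105; sum: t=0:+1/12 = 1/12; 3j²(2 1 3; 1 1 -2) = Δ·Π!·Σ² = 2/21  (sign -1)
I_A²/I_B² = (2/35)/(2/21) = 3/5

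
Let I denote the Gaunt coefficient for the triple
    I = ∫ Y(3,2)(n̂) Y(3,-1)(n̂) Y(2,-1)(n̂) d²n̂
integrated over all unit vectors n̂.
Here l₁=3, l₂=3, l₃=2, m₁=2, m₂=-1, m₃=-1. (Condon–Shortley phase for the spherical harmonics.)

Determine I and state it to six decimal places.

0.162868

Rules hold: Σm=0, L=8 even, 0≤2≤6.
N = 7·7·5 = 245
Δ = 4!·2!·2!/9! = 1/3780
Racah Σ t=1..3: t=1:−1/24 t=2:+1/4 t=3:−1/24 = 1/6
⇒ 3j(3 3 2; 0 0 0)² = 4/105, sgn +1
Racah Σ t=0..1: t=0:+1/48 t=1:−1/12 = -1/16
⇒ 3j(3 3 2; 2 -1 -1)² = 1/28, sgn +1
4πI² = N·(3j₀)²·(3jₘ)² = 1/3
I = +1·√(0.333333/4π) = 0.16286750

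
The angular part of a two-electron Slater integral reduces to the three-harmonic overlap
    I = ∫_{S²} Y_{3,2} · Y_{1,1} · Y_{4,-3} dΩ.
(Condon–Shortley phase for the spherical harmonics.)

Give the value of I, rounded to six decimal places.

Rules hold: Σm=0, L=8 even, 2≤4≤4.
N = 7·3·9 = 189
Δ = 0!·6!·2!/9! = 1/252
Racah Σ t=0..0: t=0:+1/36 = 1/36
⇒ 3j(3 1 4; 0 0 0)² = 4/63, sgn +1
Racah Σ t=0..0: t=0:+1/240 = 1/240
⇒ 3j(3 1 4; 2 1 -3)² = 1/12, sgn -1
4πI² = N·(3j₀)²·(3jₘ)² = 1/1
I = -1·√(1/4π) = -0.28209479

-0.282095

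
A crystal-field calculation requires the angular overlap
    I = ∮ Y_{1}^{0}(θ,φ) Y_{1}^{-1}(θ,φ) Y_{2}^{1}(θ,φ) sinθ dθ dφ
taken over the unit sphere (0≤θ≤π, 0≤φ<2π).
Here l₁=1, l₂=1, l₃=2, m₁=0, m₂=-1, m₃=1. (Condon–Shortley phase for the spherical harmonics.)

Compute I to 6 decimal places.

-0.218510

m-sum 0 ✓  L=4 even ✓  0≤2≤2 ✓
Π(2lᵢ+1) = 3×3×5 = 45
triangle coeff Δ(1,1,2) = 1/30
Σ_t [0,0]: t=0:+1/1 = 1/1
(3j)²=2/15 [(1 1 2; 0 0 0)], sign=+1
Σ_t [0,0]: t=0:+1/2 = 1/2
(3j)²=1/10 [(1 1 2; 0 -1 1)], sign=-1
⇒ 4πI² = 3/5
I = (-1)√(3/5/(4π)) = -0.21850969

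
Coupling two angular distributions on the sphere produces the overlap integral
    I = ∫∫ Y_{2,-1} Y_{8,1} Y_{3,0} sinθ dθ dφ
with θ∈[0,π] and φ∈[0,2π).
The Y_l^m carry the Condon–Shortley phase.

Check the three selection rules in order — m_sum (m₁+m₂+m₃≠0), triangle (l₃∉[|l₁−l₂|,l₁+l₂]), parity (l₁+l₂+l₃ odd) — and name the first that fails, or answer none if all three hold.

m₁+m₂+m₃ = -1 + 1 + 0 = 0  ✓
triangle: |2−8|=6 ≤ l₃=3 ≤ 2+8=10  ✗
parity: l₁+l₂+l₃ = 13 is odd

triangle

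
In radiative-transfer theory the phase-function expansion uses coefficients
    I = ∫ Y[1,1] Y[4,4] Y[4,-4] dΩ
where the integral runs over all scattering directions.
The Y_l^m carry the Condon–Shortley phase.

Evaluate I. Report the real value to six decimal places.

0.000000

1 + 4 − 4 = 1 ≠ 0: azimuthal integral kills it; I = 0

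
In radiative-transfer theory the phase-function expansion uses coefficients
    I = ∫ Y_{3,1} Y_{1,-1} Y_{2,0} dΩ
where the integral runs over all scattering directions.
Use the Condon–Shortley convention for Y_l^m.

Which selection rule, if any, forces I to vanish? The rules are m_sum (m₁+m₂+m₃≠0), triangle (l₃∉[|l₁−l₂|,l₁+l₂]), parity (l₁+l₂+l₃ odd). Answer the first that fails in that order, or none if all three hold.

none

Σmᵢ = 0  ✓
l₃∈[|l₁−l₂|,l₁+l₂]=[2,4], have l₃=2  ✓
Σlᵢ = 6 ⇒ even  ✓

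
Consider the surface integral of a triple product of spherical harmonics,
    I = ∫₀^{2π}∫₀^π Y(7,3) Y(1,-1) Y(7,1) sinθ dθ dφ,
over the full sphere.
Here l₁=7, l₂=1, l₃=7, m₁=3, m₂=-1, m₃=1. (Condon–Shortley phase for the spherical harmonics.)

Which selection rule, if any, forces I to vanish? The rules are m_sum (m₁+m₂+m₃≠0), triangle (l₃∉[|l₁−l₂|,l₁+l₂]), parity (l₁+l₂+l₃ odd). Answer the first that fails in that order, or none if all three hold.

m_sum

azimuthal sum: 3 − 1 + 1 = 3  ✗
6 ≤ 7 ≤ 8 (triangle on l)
L = 7 + 1 + 7 = 15 (odd)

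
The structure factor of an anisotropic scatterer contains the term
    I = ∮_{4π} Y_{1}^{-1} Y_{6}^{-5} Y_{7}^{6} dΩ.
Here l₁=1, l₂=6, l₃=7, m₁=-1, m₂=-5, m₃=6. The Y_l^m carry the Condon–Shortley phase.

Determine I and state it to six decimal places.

m-sum 0 ✓  L=14 even ✓  5≤7≤7 ✓
Π(2lᵢ+1) = 3×13×15 = 585
triangle coeff Δ(1,6,7) = 1/1365
Σ_t [0,0]: t=0:+1/518400 = 1/518400
(3j)²=7/195 [(1 6 7; 0 0 0)], sign=-1
Σ_t [0,0]: t=0:+1/79833600 = 1/79833600
(3j)²=2/35 [(1 6 7; -1 -5 6)], sign=-1
⇒ 4πI² = 6/5
I = (+1)√(6/5/(4π)) = 0.30901936

0.309019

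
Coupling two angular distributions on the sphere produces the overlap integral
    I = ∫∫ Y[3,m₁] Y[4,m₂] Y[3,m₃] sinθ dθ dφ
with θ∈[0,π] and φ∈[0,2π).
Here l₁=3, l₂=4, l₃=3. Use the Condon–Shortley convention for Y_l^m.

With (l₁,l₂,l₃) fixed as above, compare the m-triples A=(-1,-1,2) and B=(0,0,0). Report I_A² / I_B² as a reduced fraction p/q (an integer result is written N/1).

Same 3,4,3: normalisation and zero-m 3j drop out of the ratio.
A: Δ: 4! 2! 4! / 11! → 1/34650; sum: t=2:+1/48 t=3:−1/144 = 1/72; 3j²(3 4 3; -1 -1 2) = Δ·Π!·Σ² = 16/693  (sign -1)
B: Δ: 4! 2! 4! / 11! → 1/34650; sum: t=1:−1/72 t=2:+1/16 t=3:−1/72 = 5/144; 3j²(3 4 3; 0 0 0) = Δ·Π!·Σ² = 2/77  (sign -1)
I_A²/I_B² = (16/693)/(2/77) = 8/9

8/9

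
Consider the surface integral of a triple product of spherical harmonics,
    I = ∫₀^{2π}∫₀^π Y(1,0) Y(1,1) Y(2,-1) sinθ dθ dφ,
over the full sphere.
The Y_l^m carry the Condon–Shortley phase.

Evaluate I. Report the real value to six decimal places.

Checks pass: Σm=0; 4 even; l₃=2∈[0,2].
(2·1+1)(2·1+1)(2·2+1) = 45
Δ: 0! 2! 2! / 5! → 1/30
sum: t=0:+1/1 = 1/1
3j²(1 1 2; 0 0 0) = Δ·Π!·Σ² = 2/15  (sign +1)
sum: t=0:+1/2 = 1/2
3j²(1 1 2; 0 1 -1) = Δ·Π!·Σ² = 1/10  (sign -1)
combine: 4πI² = 45·2/15·1/10 = 3/5
take √, sign -1: I = -0.21850969

-0.218510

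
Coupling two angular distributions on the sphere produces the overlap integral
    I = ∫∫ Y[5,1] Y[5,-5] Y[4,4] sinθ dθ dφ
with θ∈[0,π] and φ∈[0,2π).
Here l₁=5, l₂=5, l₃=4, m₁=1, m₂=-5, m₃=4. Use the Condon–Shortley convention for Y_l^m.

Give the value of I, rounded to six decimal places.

Rules hold: Σm=0, L=14 even, 0≤4≤10.
N = 11·11·9 = 1089
Δ = 6!·4!·4!/15! = 1/3153150
Racah Σ t=1..5: t=1:−1/69120 t=2:+1/1728 t=3:−1/576 t=4:+1/1728 t=5:−1/69120 = -7/11520
⇒ 3j(5 5 4; 0 0 0)² = 2/143, sgn -1
Racah Σ t=0..0: t=0:+1/414720 = 1/414720
⇒ 3j(5 5 4; 1 -5 4)² = 2/429, sgn +1
4πI² = N·(3j₀)²·(3jₘ)² = 12/169
I = -1·√(0.0710059/4π) = -0.07516962

-0.075170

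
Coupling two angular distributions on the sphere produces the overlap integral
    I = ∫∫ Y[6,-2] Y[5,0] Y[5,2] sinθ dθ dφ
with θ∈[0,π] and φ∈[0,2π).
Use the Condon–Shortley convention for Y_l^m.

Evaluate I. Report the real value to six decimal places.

m-sum 0 ✓  L=16 even ✓  1≤5≤11 ✓
Π(2lᵢ+1) = 13×11×11 = 1573
triangle coeff Δ(6,5,5) = 1/28588560
Σ_t [1,5]: t=1:−1/345600 t=2:+1/13824 t=3:−1/5184 t=4:+1/13824 t=5:−1/345600 = -7/129600
(3j)²=80/7293 [(6 5 5; 0 0 0)], sign=+1
Σ_t [2,5]: t=2:+1/207360 t=3:−1/17280 t=4:+1/13824 t=5:−1/103680 = 1/103680
(3j)²=10/7293 [(6 5 5; -2 0 2)], sign=-1
⇒ 4πI² = 800/33813
I = (-1)√(800/33813/(4π)) = -0.04339086

-0.043391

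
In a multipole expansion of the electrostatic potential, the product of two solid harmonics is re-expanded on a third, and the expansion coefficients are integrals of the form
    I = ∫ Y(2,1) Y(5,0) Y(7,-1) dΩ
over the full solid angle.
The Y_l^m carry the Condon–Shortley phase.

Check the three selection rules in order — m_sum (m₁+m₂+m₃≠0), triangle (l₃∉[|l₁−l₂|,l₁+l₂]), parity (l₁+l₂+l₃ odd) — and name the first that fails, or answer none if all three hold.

Σmᵢ = 0  ✓
l₃∈[|l₁−l₂|,l₁+l₂]=[3,7], have l₃=7  ✓
Σlᵢ = 14 ⇒ even  ✓

none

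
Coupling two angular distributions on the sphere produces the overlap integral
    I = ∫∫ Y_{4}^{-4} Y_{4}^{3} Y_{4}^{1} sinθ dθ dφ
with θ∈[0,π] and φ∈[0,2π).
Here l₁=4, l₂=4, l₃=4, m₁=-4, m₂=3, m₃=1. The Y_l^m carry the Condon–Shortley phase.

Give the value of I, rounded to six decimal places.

Checks pass: Σm=0; 12 even; l₃=4∈[0,8].
(2·4+1)(2·4+1)(2·4+1) = 729
Δ: 4! 4! 4! / 13! → 1/450450
sum: t=0:+1/13824 t=1:−1/216 t=2:+1/64 t=3:−1/216 t=4:+1/13824 = 5/768
3j²(4 4 4; 0 0 0) = Δ·Π!·Σ² = 18/1001  (sign +1)
sum: t=4:+1/3456 = 1/3456
3j²(4 4 4; -4 3 1) = Δ·Π!·Σ² = 35/1287  (sign -1)
combine: 4πI² = 729·18/1001·35/1287 = 7290/20449
take √, sign -1: I = -0.16843130

-0.168431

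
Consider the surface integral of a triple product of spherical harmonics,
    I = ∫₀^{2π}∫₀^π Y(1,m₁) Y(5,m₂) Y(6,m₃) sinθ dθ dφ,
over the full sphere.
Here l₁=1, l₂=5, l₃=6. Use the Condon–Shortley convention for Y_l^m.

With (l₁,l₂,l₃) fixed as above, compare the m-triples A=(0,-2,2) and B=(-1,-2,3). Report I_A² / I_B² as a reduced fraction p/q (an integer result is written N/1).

Same 1,5,6: normalisation and zero-m 3j drop out of the ratio.
A: Δ: 0! 2! 10! / 13! → 1/858; sum: t=0:+1/30240 = 1/30240; 3j²(1 5 6; 0 -2 2) = Δ·Π!·Σ² = 16/429  (sign +1)
B: Δ: 0! 2! 10! / 13! → 1/858; sum: t=0:+1/60480 = 1/60480; 3j²(1 5 6; -1 -2 3) = Δ·Π!·Σ² = 6/143  (sign -1)
I_A²/I_B² = (16/429)/(6/143) = 8/9

8/9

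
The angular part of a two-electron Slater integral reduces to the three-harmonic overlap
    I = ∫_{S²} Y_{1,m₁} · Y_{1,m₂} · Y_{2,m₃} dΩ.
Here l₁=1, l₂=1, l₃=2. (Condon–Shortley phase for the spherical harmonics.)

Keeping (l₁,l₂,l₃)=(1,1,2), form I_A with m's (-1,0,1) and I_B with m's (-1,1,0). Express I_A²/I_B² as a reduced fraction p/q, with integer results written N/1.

3/1

l's match ⇒ only the (l;m) 3-j factors differ between A and B.
A: triangle coeff Δ(1,1,2) = 1/30; Σ_t [0,0]: t=0:+1/2 = 1/2; (3j)²=1/10 [(1 1 2; -1 0 1)], sign=-1
B: triangle coeff Δ(1,1,2) = 1/30; Σ_t [0,0]: t=0:+1/4 = 1/4; (3j)²=1/30 [(1 1 2; -1 1 0)], sign=+1
I_A²/I_B² = (1/10)/(1/30) = 3/1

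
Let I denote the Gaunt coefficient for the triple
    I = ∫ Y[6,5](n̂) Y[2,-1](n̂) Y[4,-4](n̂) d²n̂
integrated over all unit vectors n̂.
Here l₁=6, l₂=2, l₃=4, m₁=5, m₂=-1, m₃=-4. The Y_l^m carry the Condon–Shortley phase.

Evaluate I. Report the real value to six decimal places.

-0.204295

Rules hold: Σm=0, L=12 even, 4≤4≤8.
N = 13·5·9 = 585
Δ = 4!·8!·0!/13! = 1/6435
Racah Σ t=2..2: t=2:+1/2304 = 1/2304
⇒ 3j(6 2 4; 0 0 0)² = 5/143, sgn +1
Racah Σ t=1..1: t=1:−1/241920 = -1/241920
⇒ 3j(6 2 4; 5 -1 -4)² = 1/39, sgn -1
4πI² = N·(3j₀)²·(3jₘ)² = 75/143
I = -1·√(0.524476/4π) = -0.20429497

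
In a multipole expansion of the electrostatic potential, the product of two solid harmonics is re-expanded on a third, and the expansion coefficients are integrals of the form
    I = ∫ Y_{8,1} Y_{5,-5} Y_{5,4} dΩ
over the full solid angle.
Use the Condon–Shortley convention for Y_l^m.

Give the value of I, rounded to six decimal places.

Rules hold: Σm=0, L=18 even, 3≤5≤13.
N = 17·11·11 = 2057
Δ = 8!·8!·2!/19! = 1/37413090
Racah Σ t=3..5: t=3:−1/1036800 t=4:+1/331776 t=5:−1/1036800 = 1/921600
⇒ 3j(8 5 5; 0 0 0)² = 490/46189, sgn -1
Racah Σ t=0..0: t=0:+1/406425600 = 1/406425600
⇒ 3j(8 5 5; 1 -5 4)² = 18/46189, sgn -1
4πI² = N·(3j₀)²·(3jₘ)² = 8820/1037153
I = +1·√(0.00850405/4π) = 0.02601405

0.026014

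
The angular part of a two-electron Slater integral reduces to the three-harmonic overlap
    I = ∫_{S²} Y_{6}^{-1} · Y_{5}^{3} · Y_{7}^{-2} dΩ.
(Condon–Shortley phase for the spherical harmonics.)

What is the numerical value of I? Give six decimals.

Rules hold: Σm=0, L=18 even, 1≤7≤11.
N = 13·11·15 = 2145
Δ = 4!·8!·6!/19! = 1/174594420
Racah Σ t=0..4: t=0:+1/4147200 t=1:−1/207360 t=2:+1/82944 t=3:−1/207360 t=4:+1/4147200 = 1/345600
⇒ 3j(6 5 7; 0 0 0)² = 420/46189, sgn -1
Racah Σ t=2..4: t=2:+1/2073600 t=3:−1/414720 t=4:+1/829440 = -1/1382400
⇒ 3j(6 5 7; -1 3 -2)² = 294/46189, sgn +1
4πI² = N·(3j₀)²·(3jₘ)² = 1852200/14919047
I = -1·√(0.12415/4π) = -0.09939590

-0.099396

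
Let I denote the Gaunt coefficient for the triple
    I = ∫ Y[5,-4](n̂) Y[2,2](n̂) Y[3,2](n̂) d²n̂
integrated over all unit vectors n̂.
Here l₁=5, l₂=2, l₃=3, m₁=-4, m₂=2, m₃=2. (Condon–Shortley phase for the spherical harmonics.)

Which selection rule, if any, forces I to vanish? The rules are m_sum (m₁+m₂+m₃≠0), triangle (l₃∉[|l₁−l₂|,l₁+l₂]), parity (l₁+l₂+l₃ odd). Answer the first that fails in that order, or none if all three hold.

m₁+m₂+m₃ = -4 + 2 + 2 = 0  ✓
triangle: |5−2|=3 ≤ l₃=3 ≤ 5+2=7  ✓
parity: l₁+l₂+l₃ = 10 is even  ✓

none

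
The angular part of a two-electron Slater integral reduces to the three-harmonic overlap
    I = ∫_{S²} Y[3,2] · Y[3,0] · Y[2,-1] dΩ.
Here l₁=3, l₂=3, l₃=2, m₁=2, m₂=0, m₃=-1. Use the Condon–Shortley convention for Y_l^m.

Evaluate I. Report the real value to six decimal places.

0.000000

2 + 0 − 1 = 1 ≠ 0: azimuthal integral kills it; I = 0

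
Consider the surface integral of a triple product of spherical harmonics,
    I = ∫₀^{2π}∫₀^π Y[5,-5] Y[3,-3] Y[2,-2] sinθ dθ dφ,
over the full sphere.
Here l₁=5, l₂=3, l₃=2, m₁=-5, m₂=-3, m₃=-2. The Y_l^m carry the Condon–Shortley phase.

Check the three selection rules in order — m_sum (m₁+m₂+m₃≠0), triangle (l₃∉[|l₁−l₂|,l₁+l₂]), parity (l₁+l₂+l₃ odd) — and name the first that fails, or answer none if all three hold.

Σmᵢ = -10  ✗
l₃∈[|l₁−l₂|,l₁+l₂]=[2,8], have l₃=2
Σlᵢ = 10 ⇒ even

m_sum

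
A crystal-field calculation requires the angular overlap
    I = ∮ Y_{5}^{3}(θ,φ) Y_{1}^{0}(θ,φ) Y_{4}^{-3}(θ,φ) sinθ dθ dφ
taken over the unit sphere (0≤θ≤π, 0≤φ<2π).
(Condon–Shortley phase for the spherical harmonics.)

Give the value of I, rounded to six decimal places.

-0.196426

Rules hold: Σm=0, L=10 even, 4≤4≤6.
N = 11·3·9 = 297
Δ = 2!·8!·0!/11! = 1/495
Racah Σ t=1..1: t=1:−1/576 = -1/576
⇒ 3j(5 1 4; 0 0 0)² = 5/99, sgn -1
Racah Σ t=1..1: t=1:−1/5040 = -1/5040
⇒ 3j(5 1 4; 3 0 -3)² = 16/495, sgn +1
4πI² = N·(3j₀)²·(3jₘ)² = 16/33
I = -1·√(0.484848/4π) = -0.19642560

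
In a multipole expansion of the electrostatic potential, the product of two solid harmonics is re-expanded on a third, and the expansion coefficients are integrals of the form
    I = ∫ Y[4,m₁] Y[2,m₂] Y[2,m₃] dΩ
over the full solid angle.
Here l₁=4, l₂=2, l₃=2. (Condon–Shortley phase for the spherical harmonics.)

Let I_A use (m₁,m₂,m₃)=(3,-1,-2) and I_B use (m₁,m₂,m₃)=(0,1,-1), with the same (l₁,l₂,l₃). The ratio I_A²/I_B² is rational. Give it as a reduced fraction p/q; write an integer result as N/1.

Same 4,2,2: normalisation and zero-m 3j drop out of the ratio.
A: Δ: 4! 4! 0! / 9! → 1/630; sum: t=1:−1/144 = -1/144; 3j²(4 2 2; 3 -1 -2) = Δ·Π!·Σ² = 1/18  (sign -1)
B: Δ: 4! 4! 0! / 9! → 1/630; sum: t=3:−1/36 = -1/36; 3j²(4 2 2; 0 1 -1) = Δ·Π!·Σ² = 8/315  (sign +1)
I_A²/I_B² = (1/18)/(8/315) = 35/16

35/16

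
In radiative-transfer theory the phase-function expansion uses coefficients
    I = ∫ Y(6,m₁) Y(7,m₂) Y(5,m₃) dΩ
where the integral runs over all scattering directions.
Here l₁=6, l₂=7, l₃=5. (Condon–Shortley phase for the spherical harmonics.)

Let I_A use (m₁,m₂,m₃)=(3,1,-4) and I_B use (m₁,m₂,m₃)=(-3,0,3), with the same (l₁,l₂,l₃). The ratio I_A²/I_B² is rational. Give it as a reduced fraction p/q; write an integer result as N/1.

448/81

l's match ⇒ only the (l;m) 3-j factors differ between A and B.
A: triangle coeff Δ(6,7,5) = 1/174594420; Σ_t [2,3]: t=2:+1/6220800 t=3:−1/2073600 = -1/3110400; (3j)²=3136/230945 [(6 7 5; 3 1 -4)], sign=+1
B: triangle coeff Δ(6,7,5) = 1/174594420; Σ_t [5,7]: t=5:−1/829440 t=6:+1/1036800 t=7:−1/14515200 = -1/3225600; (3j)²=567/230945 [(6 7 5; -3 0 3)], sign=-1
I_A²/I_B² = (3136/230945)/(567/230945) = 448/81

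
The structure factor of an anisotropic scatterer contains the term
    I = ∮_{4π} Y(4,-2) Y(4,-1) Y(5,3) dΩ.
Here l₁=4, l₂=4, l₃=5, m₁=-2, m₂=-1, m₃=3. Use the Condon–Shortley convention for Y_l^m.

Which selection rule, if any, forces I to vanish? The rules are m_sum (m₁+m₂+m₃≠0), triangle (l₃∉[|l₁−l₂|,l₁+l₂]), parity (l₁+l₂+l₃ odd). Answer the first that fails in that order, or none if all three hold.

parity

m₁+m₂+m₃ = -2 − 1 + 3 = 0  ✓
triangle: |4−4|=0 ≤ l₃=5 ≤ 4+4=8  ✓
parity: l₁+l₂+l₃ = 13 is odd  ✗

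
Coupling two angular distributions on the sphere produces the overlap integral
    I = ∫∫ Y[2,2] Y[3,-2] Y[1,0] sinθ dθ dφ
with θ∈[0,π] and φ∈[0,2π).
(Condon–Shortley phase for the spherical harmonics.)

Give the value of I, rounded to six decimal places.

Rules hold: Σm=0, L=6 even, 1≤1≤5.
N = 5·7·3 = 105
Δ = 4!·0!·2!/7! = 1/105
Racah Σ t=2..2: t=2:+1/4 = 1/4
⇒ 3j(2 3 1; 0 0 0)² = 3/35, sgn -1
Racah Σ t=0..0: t=0:+1/24 = 1/24
⇒ 3j(2 3 1; 2 -2 0)² = 1/21, sgn -1
4πI² = N·(3j₀)²·(3jₘ)² = 3/7
I = +1·√(0.428571/4π) = 0.18467439

0.184674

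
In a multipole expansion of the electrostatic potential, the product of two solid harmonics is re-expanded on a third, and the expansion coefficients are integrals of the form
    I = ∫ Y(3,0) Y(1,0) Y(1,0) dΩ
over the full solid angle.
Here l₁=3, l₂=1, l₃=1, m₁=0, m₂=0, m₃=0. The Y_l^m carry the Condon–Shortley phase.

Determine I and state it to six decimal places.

0.000000

triangle: need 2≤l₃≤4, have 1; I=0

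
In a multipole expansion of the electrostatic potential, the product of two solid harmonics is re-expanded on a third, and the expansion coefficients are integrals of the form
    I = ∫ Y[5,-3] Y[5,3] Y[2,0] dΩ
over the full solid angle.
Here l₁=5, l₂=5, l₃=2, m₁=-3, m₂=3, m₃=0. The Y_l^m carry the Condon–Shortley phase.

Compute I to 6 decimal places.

-0.016174

Rules hold: Σm=0, L=12 even, 0≤2≤10.
N = 11·11·5 = 605
Δ = 8!·2!·2!/13! = 1/38610
Racah Σ t=3..5: t=3:−1/2880 t=4:+1/576 t=5:−1/2880 = 1/960
⇒ 3j(5 5 2; 0 0 0)² = 10/429, sgn +1
Racah Σ t=6..8: t=6:+1/5760 t=7:−1/5040 t=8:+1/161280 = -1/53760
⇒ 3j(5 5 2; -3 3 0)² = 1/4290, sgn -1
4πI² = N·(3j₀)²·(3jₘ)² = 5/1521
I = -1·√(0.00328731/4π) = -0.01617393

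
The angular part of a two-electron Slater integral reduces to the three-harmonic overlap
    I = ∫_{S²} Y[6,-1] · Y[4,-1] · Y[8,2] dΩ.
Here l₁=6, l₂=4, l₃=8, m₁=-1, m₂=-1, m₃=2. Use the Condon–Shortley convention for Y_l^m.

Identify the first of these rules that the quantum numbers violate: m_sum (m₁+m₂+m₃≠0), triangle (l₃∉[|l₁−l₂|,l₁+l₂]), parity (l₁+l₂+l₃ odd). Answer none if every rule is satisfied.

azimuthal sum: -1 − 1 + 2 = 0  ✓
2 ≤ 8 ≤ 10 (triangle on l)  ✓
L = 6 + 4 + 8 = 18 (even)  ✓

none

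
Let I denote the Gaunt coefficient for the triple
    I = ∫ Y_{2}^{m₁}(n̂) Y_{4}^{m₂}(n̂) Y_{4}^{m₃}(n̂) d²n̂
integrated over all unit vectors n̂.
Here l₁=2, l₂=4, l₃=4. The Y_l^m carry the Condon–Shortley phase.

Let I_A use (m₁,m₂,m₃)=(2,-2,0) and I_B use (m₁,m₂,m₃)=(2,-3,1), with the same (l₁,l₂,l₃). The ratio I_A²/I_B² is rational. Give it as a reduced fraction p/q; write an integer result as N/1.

Same 2,4,4: normalisation and zero-m 3j drop out of the ratio.
A: Δ: 2! 2! 6! / 11! → 1/13860; sum: t=0:+1/192 = 1/192; 3j²(2 4 4; 2 -2 0) = Δ·Π!·Σ² = 3/77  (sign +1)
B: Δ: 2! 2! 6! / 11! → 1/13860; sum: t=0:+1/480 = 1/480; 3j²(2 4 4; 2 -3 1) = Δ·Π!·Σ² = 3/110  (sign -1)
I_A²/I_B² = (3/77)/(3/110) = 10/7

10/7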